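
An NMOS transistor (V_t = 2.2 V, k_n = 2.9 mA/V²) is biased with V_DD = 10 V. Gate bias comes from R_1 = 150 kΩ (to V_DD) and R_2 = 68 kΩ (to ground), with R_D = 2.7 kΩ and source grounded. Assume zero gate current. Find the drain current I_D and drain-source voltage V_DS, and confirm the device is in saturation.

I_D ≈ 1.2 mA, V_DS ≈ 6.7 V

V_G = V_DD·R_2/(R_1+R_2) = 10×68/218 = 3.12 V. With the source grounded, V_GS = V_G = 3.12 V.
Assume saturation: I_D = (k_n/2)(V_GS − V_t)² = (2.9/2)×(3.12 − 2.2)² = 1.45×0.919² = 1.23 mA.
V_DS = V_DD − I_D·R_D = 10 − 1.23×2.7 = 6.69 V.
Saturation requires V_DS ≥ V_GS − V_t = 0.919 V; 6.69 ≥ 0.919 ✓.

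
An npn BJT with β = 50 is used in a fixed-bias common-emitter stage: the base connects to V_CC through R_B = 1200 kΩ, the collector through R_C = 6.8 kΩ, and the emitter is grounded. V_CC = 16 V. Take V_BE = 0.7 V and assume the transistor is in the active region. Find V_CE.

Base loop: V_CC = I_B·R_B + V_BE, so I_B = (16 − 0.7)/1200 kΩ = 0.0128 mA.
In the active region I_C = β·I_B = 50 × 0.0128 = 0.638 mA.
Collector loop: V_CE = V_CC − I_C·R_C = 16 − 0.638×6.8 = 11.7 V.
Since V_CE = 11.7 V > V_CE(sat) ≈ 0.2 V, the transistor is in the active region as assumed.

V_CE ≈ 12 V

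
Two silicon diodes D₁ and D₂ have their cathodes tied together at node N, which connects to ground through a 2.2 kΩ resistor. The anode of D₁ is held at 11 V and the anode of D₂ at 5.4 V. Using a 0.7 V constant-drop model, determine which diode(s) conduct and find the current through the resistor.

Assume both conduct. Then node N would need to be at both 11−0.7 = 10.3 V and 5.4−0.7 = 4.7 V, which is impossible.
Assume only D₁ conducts: V_N = 11 − 0.7 = 10.3 V, so I_R = 10.3/2.2 = 4.68 mA.
Check D₂: its anode-to-cathode voltage is 5.4 − 10.3 = -4.9 V < 0.7 V, so it is off. The assumption is consistent.

Only D₁ conducts; I_R ≈ 4.7 mA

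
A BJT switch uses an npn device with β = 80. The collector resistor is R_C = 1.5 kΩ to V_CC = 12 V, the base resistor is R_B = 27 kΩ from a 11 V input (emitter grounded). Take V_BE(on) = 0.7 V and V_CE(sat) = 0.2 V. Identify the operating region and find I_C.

saturation; I_C ≈ 7.9 mA

Assume active: I_B = (11 − 0.7)/27 = 0.381 mA, giving I_C = β·I_B = 30.5 mA.
But then V_CE = 12 − 30.5×1.5 = -33.8 V < V_CE(sat) = 0.2 V — impossible in the active region.
So the transistor is saturated. With V_CE = 0.2 V, I_C = (V_CC − 0.2)/R_C = 11.8/1.5 = 7.87 mA.
Check: β·I_B = 30.5 mA > I_C = 7.87 mA, confirming saturation.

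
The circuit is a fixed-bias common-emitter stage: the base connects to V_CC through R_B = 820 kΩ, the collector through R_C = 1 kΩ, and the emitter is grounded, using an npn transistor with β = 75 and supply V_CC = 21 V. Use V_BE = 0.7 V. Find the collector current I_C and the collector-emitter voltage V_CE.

Base loop: V_CC = I_B·R_B + V_BE, so I_B = (21 − 0.7)/820 kΩ = 0.0248 mA.
In the active region I_C = β·I_B = 75 × 0.0248 = 1.86 mA.
Collector loop: V_CE = V_CC − I_C·R_C = 21 − 1.86×1 = 19.1 V.
Since V_CE = 19.1 V > V_CE(sat) ≈ 0.2 V, the transistor is in the active region as assumed.

I_C ≈ 1.9 mA, V_CE ≈ 19 V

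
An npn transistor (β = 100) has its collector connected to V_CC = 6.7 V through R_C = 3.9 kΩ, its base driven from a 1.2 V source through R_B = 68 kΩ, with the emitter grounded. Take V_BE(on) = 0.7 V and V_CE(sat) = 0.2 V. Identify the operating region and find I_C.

active; I_C ≈ 0.74 mA

Assume active. Base-emitter loop: I_B = (V_BB − V_BE)/R_B = (1.2 − 0.7)/68 = 0.00735 mA.
I_C = β·I_B = 100×0.00735 = 0.735 mA.
V_CE = V_CC − I_C·R_C = 6.7 − 0.735×3.9 = 3.83 V > V_CE(sat), so the active-region assumption holds.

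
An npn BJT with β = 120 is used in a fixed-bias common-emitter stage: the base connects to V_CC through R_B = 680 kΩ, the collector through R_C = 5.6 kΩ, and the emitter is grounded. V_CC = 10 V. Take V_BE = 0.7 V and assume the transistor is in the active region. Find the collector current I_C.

I_C ≈ 1.6 mA

Base loop: V_CC = I_B·R_B + V_BE, so I_B = (10 − 0.7)/680 kΩ = 0.0137 mA.
In the active region I_C = β·I_B = 120 × 0.0137 = 1.64 mA.
Collector loop: V_CE = V_CC − I_C·R_C = 10 − 1.64×5.6 = 0.809 V.
Since V_CE = 0.809 V > V_CE(sat) ≈ 0.2 V, the transistor is in the active region as assumed.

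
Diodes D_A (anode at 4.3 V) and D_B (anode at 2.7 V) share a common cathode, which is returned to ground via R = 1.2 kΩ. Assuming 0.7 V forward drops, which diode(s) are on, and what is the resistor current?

Only D_A conducts; I_R ≈ 3 mA

Assume both conduct. Then node N would need to be at both 4.3−0.7 = 3.6 V and 2.7−0.7 = 2 V, which is impossible.
Assume only D_A conducts: V_N = 4.3 − 0.7 = 3.6 V, so I_R = 3.6/1.2 = 3 mA.
Check D_B: its anode-to-cathode voltage is 2.7 − 3.6 = -0.9 V < 0.7 V, so it is off. The assumption is consistent.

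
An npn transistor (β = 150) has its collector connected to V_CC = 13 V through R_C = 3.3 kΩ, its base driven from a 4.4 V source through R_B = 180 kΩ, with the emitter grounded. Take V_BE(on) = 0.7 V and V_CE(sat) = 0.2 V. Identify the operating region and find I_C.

active; I_C ≈ 3.1 mA

Assume active. Base-emitter loop: I_B = (V_BB − V_BE)/R_B = (4.4 − 0.7)/180 = 0.0206 mA.
I_C = β·I_B = 150×0.0206 = 3.08 mA.
V_CE = V_CC − I_C·R_C = 13 − 3.08×3.3 = 2.82 V > V_CE(sat), so the active-region assumption holds.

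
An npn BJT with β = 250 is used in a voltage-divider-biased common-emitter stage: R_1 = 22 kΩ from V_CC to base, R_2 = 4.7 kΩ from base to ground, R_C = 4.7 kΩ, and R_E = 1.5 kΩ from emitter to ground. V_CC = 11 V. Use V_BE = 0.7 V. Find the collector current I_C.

Thevenize the base divider: V_Th = V_CC·R_2/(R_1+R_2) = 11×4.7/26.7 = 1.94 V, R_Th = R_1‖R_2 = 3.87 kΩ.
Base-emitter loop: V_Th = I_B·R_Th + V_BE + (β+1)I_B·R_E, so I_B = (1.94 − 0.7) / (3.87 + 251×1.5) = 0.00325 mA.
I_C = β·I_B = 250×0.00325 = 0.813 mA, and I_E = (β+1)I_B = 0.816 mA.
V_CE = V_CC − I_C·R_C − I_E·R_E = 11 − 0.813×4.7 − 0.816×1.5 = 5.96 V.
V_CE = 5.96 V > 0.2 V confirms active-region operation.

I_C ≈ 0.81 mA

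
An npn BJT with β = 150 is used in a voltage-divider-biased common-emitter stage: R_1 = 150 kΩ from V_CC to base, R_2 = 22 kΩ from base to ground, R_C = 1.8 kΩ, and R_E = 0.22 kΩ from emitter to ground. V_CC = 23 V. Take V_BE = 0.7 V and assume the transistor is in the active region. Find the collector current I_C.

I_C ≈ 6.4 mA

Thevenize the base divider: V_Th = V_CC·R_2/(R_1+R_2) = 23×22/172 = 2.94 V, R_Th = R_1‖R_2 = 19.2 kΩ.
Base-emitter loop: V_Th = I_B·R_Th + V_BE + (β+1)I_B·R_E, so I_B = (2.94 − 0.7) / (19.2 + 151×0.22) = 0.0428 mA.
I_C = β·I_B = 150×0.0428 = 6.42 mA, and I_E = (β+1)I_B = 6.46 mA.
V_CE = V_CC − I_C·R_C − I_E·R_E = 23 − 6.42×1.8 − 6.46×0.22 = 10 V.
V_CE = 10 V > 0.2 V confirms active-region operation.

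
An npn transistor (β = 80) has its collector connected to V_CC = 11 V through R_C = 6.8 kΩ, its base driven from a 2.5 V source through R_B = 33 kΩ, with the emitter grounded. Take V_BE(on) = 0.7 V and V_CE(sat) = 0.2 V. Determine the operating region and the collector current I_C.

Assume active: I_B = (2.5 − 0.7)/33 = 0.0545 mA, giving I_C = β·I_B = 4.36 mA.
But then V_CE = 11 − 4.36×6.8 = -18.7 V < V_CE(sat) = 0.2 V — impossible in the active region.
So the transistor is saturated. With V_CE = 0.2 V, I_C = (V_CC − 0.2)/R_C = 10.8/6.8 = 1.59 mA.
Check: β·I_B = 4.36 mA > I_C = 1.59 mA, confirming saturation.

saturation; I_C ≈ 1.6 mA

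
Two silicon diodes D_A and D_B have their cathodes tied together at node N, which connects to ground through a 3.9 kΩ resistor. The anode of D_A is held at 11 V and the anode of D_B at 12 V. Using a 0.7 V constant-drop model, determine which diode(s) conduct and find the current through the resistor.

Assume both conduct. Then node N would need to be at both 11−0.7 = 10.3 V and 12−0.7 = 11.3 V, which is impossible.
Assume only D_B conducts: V_N = 12 − 0.7 = 11.3 V, so I_R = 11.3/3.9 = 2.9 mA.
Check D_A: its anode-to-cathode voltage is 11 − 11.3 = -0.3 V < 0.7 V, so it is off. The assumption is consistent.

Only D_B conducts; I_R ≈ 2.9 mA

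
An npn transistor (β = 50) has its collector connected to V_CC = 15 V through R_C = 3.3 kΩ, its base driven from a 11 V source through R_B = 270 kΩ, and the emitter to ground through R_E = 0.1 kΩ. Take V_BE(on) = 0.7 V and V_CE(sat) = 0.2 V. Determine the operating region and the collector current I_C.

Assume active. Base-emitter loop: I_B = (V_BB − V_BE)/(R_B + (β+1)R_E) = (11 − 0.7)/(270 + 51×0.1) = 0.0374 mA.
I_C = β·I_B = 50×0.0374 = 1.87 mA.
V_CE = V_CC − I_C·R_C − I_E·R_E = 15 − 1.87×3.3 − 1.91×0.1 = 8.63 V > V_CE(sat), so the active-region assumption holds.

active; I_C ≈ 1.9 mA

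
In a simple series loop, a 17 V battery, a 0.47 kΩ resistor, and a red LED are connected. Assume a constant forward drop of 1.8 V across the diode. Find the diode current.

I ≈ 32 mA

KVL around the loop: 17 = V_D + I·R = 1.8 + I × 0.47 kΩ.
So I = (17 − 1.8) / 0.47 kΩ = 15.2 / 0.47 = 32.3 mA.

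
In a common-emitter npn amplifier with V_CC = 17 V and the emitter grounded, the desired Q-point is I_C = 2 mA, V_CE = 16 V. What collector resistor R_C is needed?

Collector loop: V_CC = I_C·R_C + V_CE.
R_C = (V_CC − V_CE)/I_C = (17 − 16)/2 = 0.5 kΩ.

R_C ≈ 0.5 kΩ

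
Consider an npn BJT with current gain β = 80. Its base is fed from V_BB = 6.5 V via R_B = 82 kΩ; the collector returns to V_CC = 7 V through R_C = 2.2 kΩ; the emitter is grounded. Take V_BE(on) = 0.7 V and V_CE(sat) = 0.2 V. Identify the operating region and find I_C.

saturation; I_C ≈ 3.1 mA

Assume active: I_B = (6.5 − 0.7)/82 = 0.0707 mA, giving I_C = β·I_B = 5.66 mA.
But then V_CE = 7 − 5.66×2.2 = -5.45 V < V_CE(sat) = 0.2 V — impossible in the active region.
So the transistor is saturated. With V_CE = 0.2 V, I_C = (V_CC − 0.2)/R_C = 6.8/2.2 = 3.09 mA.
Check: β·I_B = 5.66 mA > I_C = 3.09 mA, confirming saturation.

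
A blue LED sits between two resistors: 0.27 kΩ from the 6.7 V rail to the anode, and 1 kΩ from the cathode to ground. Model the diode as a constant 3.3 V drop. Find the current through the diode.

I ≈ 2.7 mA

The two resistors are in series with the diode, so KVL gives 6.7 = I·0.27 + 3.3 + I·1.
I = (6.7 − 3.3) / (0.27 + 1) kΩ = 3.4 / 1.27 = 2.68 mA.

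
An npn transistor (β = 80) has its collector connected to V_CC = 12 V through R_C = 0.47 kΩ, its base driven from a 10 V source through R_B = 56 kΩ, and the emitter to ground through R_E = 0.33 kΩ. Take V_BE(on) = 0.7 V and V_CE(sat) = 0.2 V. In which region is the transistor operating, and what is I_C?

Assume active. Base-emitter loop: I_B = (V_BB − V_BE)/(R_B + (β+1)R_E) = (10 − 0.7)/(56 + 81×0.33) = 0.112 mA.
I_C = β·I_B = 80×0.112 = 8.99 mA.
V_CE = V_CC − I_C·R_C − I_E·R_E = 12 − 8.99×0.47 − 9.11×0.33 = 4.77 V > V_CE(sat), so the active-region assumption holds.

active; I_C ≈ 9 mA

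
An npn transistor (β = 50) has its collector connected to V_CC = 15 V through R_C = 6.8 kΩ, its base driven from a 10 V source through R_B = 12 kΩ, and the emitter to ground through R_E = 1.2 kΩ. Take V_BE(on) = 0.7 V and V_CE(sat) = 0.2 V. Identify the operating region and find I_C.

saturation; I_C ≈ 1.8 mA

Assume active: I_B = (10 − 0.7)/(12 + 51×1.2) = 0.127 mA, I_C = β·I_B = 6.35 mA.
Then V_CE = 15 − 6.35×6.8 − 6.48×1.2 = -36 V < 0.2 V — the active assumption fails.
Re-solve with V_CE = 0.2 V. KCL at the emitter: V_E/R_E = (V_BB−0.7−V_E)/R_B + (V_CC−0.2−V_E)/R_C, giving V_E = 2.77 V.
I_C = (V_CC − 0.2 − V_E)/R_C = (14.8 − 2.77)/6.8 = 1.77 mA.
Check: I_B = (9.3 − 2.77)/12 = 0.544 mA, and β·I_B = 27.2 mA > I_C, confirming saturation.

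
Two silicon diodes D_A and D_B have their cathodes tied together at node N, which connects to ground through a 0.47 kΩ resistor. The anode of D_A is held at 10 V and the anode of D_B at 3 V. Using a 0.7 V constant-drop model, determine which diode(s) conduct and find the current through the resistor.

Assume both conduct. Then node N would need to be at both 10−0.7 = 9.3 V and 3−0.7 = 2.3 V, which is impossible.
Assume only D_A conducts: V_N = 10 − 0.7 = 9.3 V, so I_R = 9.3/0.47 = 19.8 mA.
Check D_B: its anode-to-cathode voltage is 3 − 9.3 = -6.3 V < 0.7 V, so it is off. The assumption is consistent.

Only D_A conducts; I_R ≈ 20 mA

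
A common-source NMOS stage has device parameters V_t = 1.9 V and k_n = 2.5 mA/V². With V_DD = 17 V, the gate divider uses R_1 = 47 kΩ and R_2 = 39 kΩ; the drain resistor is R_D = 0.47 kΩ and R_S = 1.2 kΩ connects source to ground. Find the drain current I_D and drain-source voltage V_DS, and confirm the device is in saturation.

I_D ≈ 3.5 mA, V_DS ≈ 11 V

V_G = V_DD·R_2/(R_1+R_2) = 17×39/86 = 7.71 V.
Assume saturation: I_D = (k_n/2)(V_GS − V_t)² with V_GS = V_G − I_D·R_S = 7.71 − 1.2·I_D.
Substituting gives 1.8·I_D² − 18.4·I_D + 42.2 = 0, with roots I_D = 3.46 or 6.78 mA.
The root I_D = 6.78 mA gives V_GS = -0.429 V ≤ V_t, so take I_D = 3.46 mA.
Then V_GS = 3.56 V and V_DS = V_DD − I_D(R_D+R_S) = 17 − 3.46×1.67 = 11.2 V.
Saturation requires V_DS ≥ V_GS − V_t = 1.66 V; 11.2 ≥ 1.66 ✓.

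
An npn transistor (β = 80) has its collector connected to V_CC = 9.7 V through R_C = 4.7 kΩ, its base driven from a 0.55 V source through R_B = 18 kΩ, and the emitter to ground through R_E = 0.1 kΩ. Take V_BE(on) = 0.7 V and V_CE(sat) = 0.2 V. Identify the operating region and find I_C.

V_BB = 0.55 V ≤ V_BE(on) = 0.7 V, so the base-emitter junction is not forward biased.
The transistor is in cutoff: I_B = I_C = 0.

cutoff; I_C ≈ 0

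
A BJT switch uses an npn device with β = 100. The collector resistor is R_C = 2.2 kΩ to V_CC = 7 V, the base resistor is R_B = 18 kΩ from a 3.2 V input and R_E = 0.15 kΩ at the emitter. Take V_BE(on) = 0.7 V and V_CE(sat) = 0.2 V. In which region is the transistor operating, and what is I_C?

saturation; I_C ≈ 2.9 mA

Assume active: I_B = (3.2 − 0.7)/(18 + 101×0.15) = 0.0754 mA, I_C = β·I_B = 7.54 mA.
Then V_CE = 7 − 7.54×2.2 − 7.62×0.15 = -10.7 V < 0.2 V — the active assumption fails.
Re-solve with V_CE = 0.2 V. KCL at the emitter: V_E/R_E = (V_BB−0.7−V_E)/R_B + (V_CC−0.2−V_E)/R_C, giving V_E = 0.45 V.
I_C = (V_CC − 0.2 − V_E)/R_C = (6.8 − 0.45)/2.2 = 2.89 mA.
Check: I_B = (2.5 − 0.45)/18 = 0.114 mA, and β·I_B = 11.4 mA > I_C, confirming saturation.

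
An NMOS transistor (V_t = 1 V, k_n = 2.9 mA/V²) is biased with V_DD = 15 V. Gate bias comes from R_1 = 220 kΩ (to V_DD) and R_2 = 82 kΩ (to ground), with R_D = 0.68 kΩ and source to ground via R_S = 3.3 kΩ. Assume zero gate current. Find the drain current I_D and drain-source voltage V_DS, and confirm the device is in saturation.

I_D ≈ 0.72 mA, V_DS ≈ 12 V

V_G = V_DD·R_2/(R_1+R_2) = 15×82/302 = 4.07 V.
Assume saturation: I_D = (k_n/2)(V_GS − V_t)² with V_GS = V_G − I_D·R_S = 4.07 − 3.3·I_D.
Substituting gives 15.8·I_D² − 30.4·I_D + 13.7 = 0, with roots I_D = 0.718 or 1.21 mA.
The root I_D = 1.21 mA gives V_GS = 0.0874 V ≤ V_t, so take I_D = 0.718 mA.
Then V_GS = 1.7 V and V_DS = V_DD − I_D(R_D+R_S) = 15 − 0.718×3.98 = 12.1 V.
Saturation requires V_DS ≥ V_GS − V_t = 0.704 V; 12.1 ≥ 0.704 ✓.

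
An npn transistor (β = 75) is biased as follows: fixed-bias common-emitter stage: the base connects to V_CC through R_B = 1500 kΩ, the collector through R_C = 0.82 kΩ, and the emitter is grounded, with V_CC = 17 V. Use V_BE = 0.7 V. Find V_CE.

V_CE ≈ 16 V

Base loop: V_CC = I_B·R_B + V_BE, so I_B = (17 − 0.7)/1500 kΩ = 0.0109 mA.
In the active region I_C = β·I_B = 75 × 0.0109 = 0.815 mA.
Collector loop: V_CE = V_CC − I_C·R_C = 17 − 0.815×0.82 = 16.3 V.
Since V_CE = 16.3 V > V_CE(sat) ≈ 0.2 V, the transistor is in the active region as assumed.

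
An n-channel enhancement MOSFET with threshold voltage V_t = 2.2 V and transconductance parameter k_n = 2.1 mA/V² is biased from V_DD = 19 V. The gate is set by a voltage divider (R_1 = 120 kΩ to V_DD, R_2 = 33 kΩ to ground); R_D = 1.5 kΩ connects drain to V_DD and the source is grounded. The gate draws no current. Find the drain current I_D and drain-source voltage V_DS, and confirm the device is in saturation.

V_G = V_DD·R_2/(R_1+R_2) = 19×33/153 = 4.1 V. With the source grounded, V_GS = V_G = 4.1 V.
Assume saturation: I_D = (k_n/2)(V_GS − V_t)² = (2.1/2)×(4.1 − 2.2)² = 1.05×1.9² = 3.78 mA.
V_DS = V_DD − I_D·R_D = 19 − 3.78×1.5 = 13.3 V.
Saturation requires V_DS ≥ V_GS − V_t = 1.9 V; 13.3 ≥ 1.9 ✓.

I_D ≈ 3.8 mA, V_DS ≈ 13 V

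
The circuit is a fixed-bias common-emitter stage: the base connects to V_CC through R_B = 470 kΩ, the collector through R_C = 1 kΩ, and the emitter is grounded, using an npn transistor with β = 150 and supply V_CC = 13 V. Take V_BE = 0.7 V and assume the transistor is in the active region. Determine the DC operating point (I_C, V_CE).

Base loop: V_CC = I_B·R_B + V_BE, so I_B = (13 − 0.7)/470 kΩ = 0.0262 mA.
In the active region I_C = β·I_B = 150 × 0.0262 = 3.93 mA.
Collector loop: V_CE = V_CC − I_C·R_C = 13 − 3.93×1 = 9.07 V.
Since V_CE = 9.07 V > V_CE(sat) ≈ 0.2 V, the transistor is in the active region as assumed.

I_C ≈ 3.9 mA, V_CE ≈ 9.1 V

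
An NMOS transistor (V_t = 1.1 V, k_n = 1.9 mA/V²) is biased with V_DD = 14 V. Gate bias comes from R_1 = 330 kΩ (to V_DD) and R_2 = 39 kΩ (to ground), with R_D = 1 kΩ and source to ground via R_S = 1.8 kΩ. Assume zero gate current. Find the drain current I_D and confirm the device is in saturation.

I_D ≈ 0.065 mA

V_G = V_DD·R_2/(R_1+R_2) = 14×39/369 = 1.48 V.
Assume saturation: I_D = (k_n/2)(V_GS − V_t)² with V_GS = V_G − I_D·R_S = 1.48 − 1.8·I_D.
Substituting gives 3.08·I_D² − 2.3·I_D + 0.137 = 0, with roots I_D = 0.0653 or 0.681 mA.
The root I_D = 0.681 mA gives V_GS = 0.253 V ≤ V_t, so take I_D = 0.0653 mA.
Then V_GS = 1.36 V and V_DS = V_DD − I_D(R_D+R_S) = 14 − 0.0653×2.8 = 13.8 V.
Saturation requires V_DS ≥ V_GS − V_t = 0.262 V; 13.8 ≥ 0.262 ✓.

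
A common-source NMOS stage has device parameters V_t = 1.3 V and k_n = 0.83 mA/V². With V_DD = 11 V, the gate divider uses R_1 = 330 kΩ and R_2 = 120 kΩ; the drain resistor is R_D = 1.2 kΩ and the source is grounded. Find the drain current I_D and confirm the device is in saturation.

I_D ≈ 1.1 mA

V_G = V_DD·R_2/(R_1+R_2) = 11×120/450 = 2.93 V. With the source grounded, V_GS = V_G = 2.93 V.
Assume saturation: I_D = (k_n/2)(V_GS − V_t)² = (0.83/2)×(2.93 − 1.3)² = 0.415×1.63² = 1.11 mA.
V_DS = V_DD − I_D·R_D = 11 − 1.11×1.2 = 9.67 V.
Saturation requires V_DS ≥ V_GS − V_t = 1.63 V; 9.67 ≥ 1.63 ✓.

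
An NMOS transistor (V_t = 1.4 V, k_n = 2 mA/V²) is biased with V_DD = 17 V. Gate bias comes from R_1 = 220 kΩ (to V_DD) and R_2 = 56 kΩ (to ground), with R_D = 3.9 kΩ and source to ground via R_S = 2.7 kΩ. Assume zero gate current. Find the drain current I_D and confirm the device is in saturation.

I_D ≈ 0.5 mA

V_G = V_DD·R_2/(R_1+R_2) = 17×56/276 = 3.45 V.
Assume saturation: I_D = (k_n/2)(V_GS − V_t)² with V_GS = V_G − I_D·R_S = 3.45 − 2.7·I_D.
Substituting gives 7.29·I_D² − 12.1·I_D + 4.2 = 0, with roots I_D = 0.498 or 1.16 mA.
The root I_D = 1.16 mA gives V_GS = 0.324 V ≤ V_t, so take I_D = 0.498 mA.
Then V_GS = 2.11 V and V_DS = V_DD − I_D(R_D+R_S) = 17 − 0.498×6.6 = 13.7 V.
Saturation requires V_DS ≥ V_GS − V_t = 0.705 V; 13.7 ≥ 0.705 ✓.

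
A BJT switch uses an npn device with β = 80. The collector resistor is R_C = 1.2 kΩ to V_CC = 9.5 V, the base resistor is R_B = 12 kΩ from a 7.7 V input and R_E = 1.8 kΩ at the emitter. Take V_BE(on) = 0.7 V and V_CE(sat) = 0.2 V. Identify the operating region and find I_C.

saturation; I_C ≈ 3 mA

Assume active: I_B = (7.7 − 0.7)/(12 + 81×1.8) = 0.0444 mA, I_C = β·I_B = 3.55 mA.
Then V_CE = 9.5 − 3.55×1.2 − 3.59×1.8 = -1.23 V < 0.2 V — the active assumption fails.
Re-solve with V_CE = 0.2 V. KCL at the emitter: V_E/R_E = (V_BB−0.7−V_E)/R_B + (V_CC−0.2−V_E)/R_C, giving V_E = 5.66 V.
I_C = (V_CC − 0.2 − V_E)/R_C = (9.3 − 5.66)/1.2 = 3.03 mA.
Check: I_B = (7 − 5.66)/12 = 0.112 mA, and β·I_B = 8.93 mA > I_C, confirming saturation.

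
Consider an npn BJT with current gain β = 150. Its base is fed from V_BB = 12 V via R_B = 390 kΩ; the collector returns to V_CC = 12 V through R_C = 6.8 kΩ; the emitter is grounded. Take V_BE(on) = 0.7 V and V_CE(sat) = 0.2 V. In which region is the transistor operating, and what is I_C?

saturation; I_C ≈ 1.7 mA

Assume active: I_B = (12 − 0.7)/390 = 0.029 mA, giving I_C = β·I_B = 4.35 mA.
But then V_CE = 12 − 4.35×6.8 = -17.6 V < V_CE(sat) = 0.2 V — impossible in the active region.
So the transistor is saturated. With V_CE = 0.2 V, I_C = (V_CC − 0.2)/R_C = 11.8/6.8 = 1.74 mA.
Check: β·I_B = 4.35 mA > I_C = 1.74 mA, confirming saturation.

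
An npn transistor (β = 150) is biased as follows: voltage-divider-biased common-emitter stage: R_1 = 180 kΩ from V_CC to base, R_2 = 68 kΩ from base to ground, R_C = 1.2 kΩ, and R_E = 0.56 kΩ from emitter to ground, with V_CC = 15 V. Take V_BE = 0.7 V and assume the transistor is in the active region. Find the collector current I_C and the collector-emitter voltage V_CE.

Thevenize the base divider: V_Th = V_CC·R_2/(R_1+R_2) = 15×68/248 = 4.11 V, R_Th = R_1‖R_2 = 49.4 kΩ.
Base-emitter loop: V_Th = I_B·R_Th + V_BE + (β+1)I_B·R_E, so I_B = (4.11 − 0.7) / (49.4 + 151×0.56) = 0.0255 mA.
I_C = β·I_B = 150×0.0255 = 3.82 mA, and I_E = (β+1)I_B = 3.85 mA.
V_CE = V_CC − I_C·R_C − I_E·R_E = 15 − 3.82×1.2 − 3.85×0.56 = 8.26 V.
V_CE = 8.26 V > 0.2 V confirms active-region operation.

I_C ≈ 3.8 mA, V_CE ≈ 8.3 V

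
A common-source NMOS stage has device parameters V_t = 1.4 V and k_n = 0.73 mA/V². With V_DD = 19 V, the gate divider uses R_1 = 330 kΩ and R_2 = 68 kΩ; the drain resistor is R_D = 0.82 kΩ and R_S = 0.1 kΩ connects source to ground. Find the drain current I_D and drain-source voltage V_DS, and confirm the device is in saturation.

V_G = V_DD·R_2/(R_1+R_2) = 19×68/398 = 3.25 V.
Assume saturation: I_D = (k_n/2)(V_GS − V_t)² with V_GS = V_G − I_D·R_S = 3.25 − 0.1·I_D.
Substituting gives 0.00365·I_D² − 1.13·I_D + 1.24 = 0, with roots I_D = 1.1 or 310 mA.
The root I_D = 310 mA gives V_GS = -27.7 V ≤ V_t, so take I_D = 1.1 mA.
Then V_GS = 3.14 V and V_DS = V_DD − I_D(R_D+R_S) = 19 − 1.1×0.92 = 18 V.
Saturation requires V_DS ≥ V_GS − V_t = 1.74 V; 18 ≥ 1.74 ✓.

I_D ≈ 1.1 mA, V_DS ≈ 18 V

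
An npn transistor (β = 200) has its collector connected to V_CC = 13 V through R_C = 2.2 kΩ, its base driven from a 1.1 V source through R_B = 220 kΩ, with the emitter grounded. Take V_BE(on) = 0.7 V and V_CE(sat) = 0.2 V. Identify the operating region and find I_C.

Assume active. Base-emitter loop: I_B = (V_BB − V_BE)/R_B = (1.1 − 0.7)/220 = 0.00182 mA.
I_C = β·I_B = 200×0.00182 = 0.364 mA.
V_CE = V_CC − I_C·R_C = 13 − 0.364×2.2 = 12.2 V > V_CE(sat), so the active-region assumption holds.

active; I_C ≈ 0.36 mA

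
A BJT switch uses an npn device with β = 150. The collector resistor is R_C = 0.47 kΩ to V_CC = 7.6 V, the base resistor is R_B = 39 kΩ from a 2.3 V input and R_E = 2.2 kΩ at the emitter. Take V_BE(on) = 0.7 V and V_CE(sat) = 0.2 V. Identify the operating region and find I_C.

active; I_C ≈ 0.65 mA

Assume active. Base-emitter loop: I_B = (V_BB − V_BE)/(R_B + (β+1)R_E) = (2.3 − 0.7)/(39 + 151×2.2) = 0.00431 mA.
I_C = β·I_B = 150×0.00431 = 0.647 mA.
V_CE = V_CC − I_C·R_C − I_E·R_E = 7.6 − 0.647×0.47 − 0.651×2.2 = 5.86 V > V_CE(sat), so the active-region assumption holds.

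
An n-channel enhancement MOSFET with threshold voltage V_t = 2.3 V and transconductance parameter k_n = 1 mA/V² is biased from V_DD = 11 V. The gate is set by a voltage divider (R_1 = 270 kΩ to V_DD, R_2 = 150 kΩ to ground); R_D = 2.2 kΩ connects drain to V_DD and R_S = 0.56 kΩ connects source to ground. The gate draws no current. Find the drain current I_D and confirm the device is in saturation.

I_D ≈ 0.74 mA

V_G = V_DD·R_2/(R_1+R_2) = 11×150/420 = 3.93 V.
Assume saturation: I_D = (k_n/2)(V_GS − V_t)² with V_GS = V_G − I_D·R_S = 3.93 − 0.56·I_D.
Substituting gives 0.157·I_D² − 1.91·I_D + 1.33 = 0, with roots I_D = 0.738 or 11.5 mA.
The root I_D = 11.5 mA gives V_GS = -2.49 V ≤ V_t, so take I_D = 0.738 mA.
Then V_GS = 3.52 V and V_DS = V_DD − I_D(R_D+R_S) = 11 − 0.738×2.76 = 8.96 V.
Saturation requires V_DS ≥ V_GS − V_t = 1.22 V; 8.96 ≥ 1.22 ✓.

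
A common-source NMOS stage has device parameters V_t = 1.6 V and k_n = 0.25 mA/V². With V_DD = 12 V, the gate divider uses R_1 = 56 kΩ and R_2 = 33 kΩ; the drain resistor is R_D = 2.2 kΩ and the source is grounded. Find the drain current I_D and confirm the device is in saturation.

V_G = V_DD·R_2/(R_1+R_2) = 12×33/89 = 4.45 V. With the source grounded, V_GS = V_G = 4.45 V.
Assume saturation: I_D = (k_n/2)(V_GS − V_t)² = (0.25/2)×(4.45 − 1.6)² = 0.125×2.85² = 1.01 mA.
V_DS = V_DD − I_D·R_D = 12 − 1.01×2.2 = 9.77 V.
Saturation requires V_DS ≥ V_GS − V_t = 2.85 V; 9.77 ≥ 2.85 ✓.

I_D ≈ 1 mA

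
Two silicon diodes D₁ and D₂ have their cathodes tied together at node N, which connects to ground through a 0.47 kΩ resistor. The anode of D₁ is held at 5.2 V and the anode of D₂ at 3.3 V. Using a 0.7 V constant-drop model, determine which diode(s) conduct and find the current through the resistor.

Assume both conduct. Then node N would need to be at both 5.2−0.7 = 4.5 V and 3.3−0.7 = 2.6 V, which is impossible.
Assume only D₁ conducts: V_N = 5.2 − 0.7 = 4.5 V, so I_R = 4.5/0.47 = 9.57 mA.
Check D₂: its anode-to-cathode voltage is 3.3 − 4.5 = -1.2 V < 0.7 V, so it is off. The assumption is consistent.

Only D₁ conducts; I_R ≈ 9.6 mA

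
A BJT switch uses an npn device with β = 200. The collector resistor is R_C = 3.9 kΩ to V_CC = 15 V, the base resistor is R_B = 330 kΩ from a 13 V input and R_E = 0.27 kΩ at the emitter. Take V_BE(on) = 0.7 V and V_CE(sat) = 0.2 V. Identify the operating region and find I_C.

Assume active: I_B = (13 − 0.7)/(330 + 201×0.27) = 0.032 mA, I_C = β·I_B = 6.4 mA.
Then V_CE = 15 − 6.4×3.9 − 6.43×0.27 = -11.7 V < 0.2 V — the active assumption fails.
Re-solve with V_CE = 0.2 V. KCL at the emitter: V_E/R_E = (V_BB−0.7−V_E)/R_B + (V_CC−0.2−V_E)/R_C, giving V_E = 0.967 V.
I_C = (V_CC − 0.2 − V_E)/R_C = (14.8 − 0.967)/3.9 = 3.55 mA.
Check: I_B = (12.3 − 0.967)/330 = 0.0343 mA, and β·I_B = 6.87 mA > I_C, confirming saturation.

saturation; I_C ≈ 3.5 mA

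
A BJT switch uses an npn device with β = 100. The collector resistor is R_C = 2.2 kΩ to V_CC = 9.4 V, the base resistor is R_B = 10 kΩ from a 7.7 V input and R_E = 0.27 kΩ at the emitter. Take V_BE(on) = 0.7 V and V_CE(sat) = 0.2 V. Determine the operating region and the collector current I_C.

Assume active: I_B = (7.7 − 0.7)/(10 + 101×0.27) = 0.188 mA, I_C = β·I_B = 18.8 mA.
Then V_CE = 9.4 − 18.8×2.2 − 19×0.27 = -37 V < 0.2 V — the active assumption fails.
Re-solve with V_CE = 0.2 V. KCL at the emitter: V_E/R_E = (V_BB−0.7−V_E)/R_B + (V_CC−0.2−V_E)/R_C, giving V_E = 1.15 V.
I_C = (V_CC − 0.2 − V_E)/R_C = (9.2 − 1.15)/2.2 = 3.66 mA.
Check: I_B = (7 − 1.15)/10 = 0.585 mA, and β·I_B = 58.5 mA > I_C, confirming saturation.

saturation; I_C ≈ 3.7 mA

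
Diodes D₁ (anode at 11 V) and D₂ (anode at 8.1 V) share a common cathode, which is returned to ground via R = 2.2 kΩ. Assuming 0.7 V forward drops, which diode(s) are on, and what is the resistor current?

Assume both conduct. Then node N would need to be at both 11−0.7 = 10.3 V and 8.1−0.7 = 7.4 V, which is impossible.
Assume only D₁ conducts: V_N = 11 − 0.7 = 10.3 V, so I_R = 10.3/2.2 = 4.68 mA.
Check D₂: its anode-to-cathode voltage is 8.1 − 10.3 = -2.2 V < 0.7 V, so it is off. The assumption is consistent.

Only D₁ conducts; I_R ≈ 4.7 mA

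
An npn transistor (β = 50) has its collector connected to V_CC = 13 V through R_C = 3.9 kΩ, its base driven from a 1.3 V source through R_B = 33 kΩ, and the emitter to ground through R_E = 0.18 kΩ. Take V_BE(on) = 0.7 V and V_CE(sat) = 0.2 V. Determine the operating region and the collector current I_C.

Assume active. Base-emitter loop: I_B = (V_BB − V_BE)/(R_B + (β+1)R_E) = (1.3 − 0.7)/(33 + 51×0.18) = 0.0142 mA.
I_C = β·I_B = 50×0.0142 = 0.711 mA.
V_CE = V_CC − I_C·R_C − I_E·R_E = 13 − 0.711×3.9 − 0.725×0.18 = 10.1 V > V_CE(sat), so the active-region assumption holds.

active; I_C ≈ 0.71 mA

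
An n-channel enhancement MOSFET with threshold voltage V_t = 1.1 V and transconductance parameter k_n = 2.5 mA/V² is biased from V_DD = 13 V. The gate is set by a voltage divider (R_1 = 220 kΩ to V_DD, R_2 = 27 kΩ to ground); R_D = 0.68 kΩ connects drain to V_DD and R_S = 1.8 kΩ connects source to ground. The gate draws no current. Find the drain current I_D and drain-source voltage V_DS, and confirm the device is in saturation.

I_D ≈ 0.058 mA, V_DS ≈ 13 V

V_G = V_DD·R_2/(R_1+R_2) = 13×27/247 = 1.42 V.
Assume saturation: I_D = (k_n/2)(V_GS − V_t)² with V_GS = V_G − I_D·R_S = 1.42 − 1.8·I_D.
Substituting gives 4.05·I_D² − 2.44·I_D + 0.129 = 0, with roots I_D = 0.0583 or 0.545 mA.
The root I_D = 0.545 mA gives V_GS = 0.44 V ≤ V_t, so take I_D = 0.0583 mA.
Then V_GS = 1.32 V and V_DS = V_DD − I_D(R_D+R_S) = 13 − 0.0583×2.48 = 12.9 V.
Saturation requires V_DS ≥ V_GS − V_t = 0.216 V; 12.9 ≥ 0.216 ✓.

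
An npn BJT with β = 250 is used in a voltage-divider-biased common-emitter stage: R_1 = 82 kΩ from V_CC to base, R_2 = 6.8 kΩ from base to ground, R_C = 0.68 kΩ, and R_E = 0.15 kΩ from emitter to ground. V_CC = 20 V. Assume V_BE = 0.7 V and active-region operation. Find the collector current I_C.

Thevenize the base divider: V_Th = V_CC·R_2/(R_1+R_2) = 20×6.8/88.8 = 1.53 V, R_Th = R_1‖R_2 = 6.28 kΩ.
Base-emitter loop: V_Th = I_B·R_Th + V_BE + (β+1)I_B·R_E, so I_B = (1.53 − 0.7) / (6.28 + 251×0.15) = 0.0189 mA.
I_C = β·I_B = 250×0.0189 = 4.73 mA, and I_E = (β+1)I_B = 4.75 mA.
V_CE = V_CC − I_C·R_C − I_E·R_E = 20 − 4.73×0.68 − 4.75×0.15 = 16.1 V.
V_CE = 16.1 V > 0.2 V confirms active-region operation.

I_C ≈ 4.7 mA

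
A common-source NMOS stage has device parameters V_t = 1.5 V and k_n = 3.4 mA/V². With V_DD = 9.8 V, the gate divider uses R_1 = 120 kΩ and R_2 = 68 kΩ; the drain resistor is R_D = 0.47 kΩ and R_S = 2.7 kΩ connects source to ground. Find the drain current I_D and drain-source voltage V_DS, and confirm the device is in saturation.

V_G = V_DD·R_2/(R_1+R_2) = 9.8×68/188 = 3.54 V.
Assume saturation: I_D = (k_n/2)(V_GS − V_t)² with V_GS = V_G − I_D·R_S = 3.54 − 2.7·I_D.
Substituting gives 12.4·I_D² − 19.8·I_D + 7.11 = 0, with roots I_D = 0.547 or 1.05 mA.
The root I_D = 1.05 mA gives V_GS = 0.715 V ≤ V_t, so take I_D = 0.547 mA.
Then V_GS = 2.07 V and V_DS = V_DD − I_D(R_D+R_S) = 9.8 − 0.547×3.17 = 8.07 V.
Saturation requires V_DS ≥ V_GS − V_t = 0.567 V; 8.07 ≥ 0.567 ✓.

I_D ≈ 0.55 mA, V_DS ≈ 8.1 V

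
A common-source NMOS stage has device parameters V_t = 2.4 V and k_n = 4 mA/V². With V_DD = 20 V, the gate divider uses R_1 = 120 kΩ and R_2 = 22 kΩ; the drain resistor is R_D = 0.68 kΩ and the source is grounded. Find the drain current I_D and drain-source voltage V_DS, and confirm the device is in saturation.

V_G = V_DD·R_2/(R_1+R_2) = 20×22/142 = 3.1 V. With the source grounded, V_GS = V_G = 3.1 V.
Assume saturation: I_D = (k_n/2)(V_GS − V_t)² = (4/2)×(3.1 − 2.4)² = 2×0.699² = 0.976 mA.
V_DS = V_DD − I_D·R_D = 20 − 0.976×0.68 = 19.3 V.
Saturation requires V_DS ≥ V_GS − V_t = 0.699 V; 19.3 ≥ 0.699 ✓.

I_D ≈ 0.98 mA, V_DS ≈ 19 V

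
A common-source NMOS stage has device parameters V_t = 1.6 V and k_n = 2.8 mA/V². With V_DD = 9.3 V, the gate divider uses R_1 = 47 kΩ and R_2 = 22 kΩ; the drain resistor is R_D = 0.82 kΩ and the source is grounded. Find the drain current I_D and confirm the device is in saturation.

I_D ≈ 2.6 mA

V_G = V_DD·R_2/(R_1+R_2) = 9.3×22/69 = 2.97 V. With the source grounded, V_GS = V_G = 2.97 V.
Assume saturation: I_D = (k_n/2)(V_GS − V_t)² = (2.8/2)×(2.97 − 1.6)² = 1.4×1.37² = 2.61 mA.
V_DS = V_DD − I_D·R_D = 9.3 − 2.61×0.82 = 7.16 V.
Saturation requires V_DS ≥ V_GS − V_t = 1.37 V; 7.16 ≥ 1.37 ✓.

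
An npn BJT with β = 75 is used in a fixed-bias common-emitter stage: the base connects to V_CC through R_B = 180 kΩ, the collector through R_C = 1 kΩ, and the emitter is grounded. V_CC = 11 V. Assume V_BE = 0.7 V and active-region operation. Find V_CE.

Base loop: V_CC = I_B·R_B + V_BE, so I_B = (11 − 0.7)/180 kΩ = 0.0572 mA.
In the active region I_C = β·I_B = 75 × 0.0572 = 4.29 mA.
Collector loop: V_CE = V_CC − I_C·R_C = 11 − 4.29×1 = 6.71 V.
Since V_CE = 6.71 V > V_CE(sat) ≈ 0.2 V, the transistor is in the active region as assumed.

V_CE ≈ 6.7 V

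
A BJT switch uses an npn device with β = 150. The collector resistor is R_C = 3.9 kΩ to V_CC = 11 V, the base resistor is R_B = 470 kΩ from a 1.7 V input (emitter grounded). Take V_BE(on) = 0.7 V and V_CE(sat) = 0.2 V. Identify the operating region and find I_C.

active; I_C ≈ 0.32 mA

Assume active. Base-emitter loop: I_B = (V_BB − V_BE)/R_B = (1.7 − 0.7)/470 = 0.00213 mA.
I_C = β·I_B = 150×0.00213 = 0.319 mA.
V_CE = V_CC − I_C·R_C = 11 − 0.319×3.9 = 9.76 V > V_CE(sat), so the active-region assumption holds.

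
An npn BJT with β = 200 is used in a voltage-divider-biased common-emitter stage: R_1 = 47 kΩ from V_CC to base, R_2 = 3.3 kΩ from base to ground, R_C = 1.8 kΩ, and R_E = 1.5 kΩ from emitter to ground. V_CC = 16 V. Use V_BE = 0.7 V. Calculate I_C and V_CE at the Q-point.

Thevenize the base divider: V_Th = V_CC·R_2/(R_1+R_2) = 16×3.3/50.3 = 1.05 V, R_Th = R_1‖R_2 = 3.08 kΩ.
Base-emitter loop: V_Th = I_B·R_Th + V_BE + (β+1)I_B·R_E, so I_B = (1.05 − 0.7) / (3.08 + 201×1.5) = 0.00115 mA.
I_C = β·I_B = 200×0.00115 = 0.23 mA, and I_E = (β+1)I_B = 0.231 mA.
V_CE = V_CC − I_C·R_C − I_E·R_E = 16 − 0.23×1.8 − 0.231×1.5 = 15.2 V.
V_CE = 15.2 V > 0.2 V confirms active-region operation.

I_C ≈ 0.23 mA, V_CE ≈ 15 V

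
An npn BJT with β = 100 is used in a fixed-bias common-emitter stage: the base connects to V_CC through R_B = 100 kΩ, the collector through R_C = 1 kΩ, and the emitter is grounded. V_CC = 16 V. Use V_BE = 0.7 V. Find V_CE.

V_CE ≈ 0.7 V

Base loop: V_CC = I_B·R_B + V_BE, so I_B = (16 − 0.7)/100 kΩ = 0.153 mA.
In the active region I_C = β·I_B = 100 × 0.153 = 15.3 mA.
Collector loop: V_CE = V_CC − I_C·R_C = 16 − 15.3×1 = 0.7 V.
Since V_CE = 0.7 V > V_CE(sat) ≈ 0.2 V, the transistor is in the active region as assumed.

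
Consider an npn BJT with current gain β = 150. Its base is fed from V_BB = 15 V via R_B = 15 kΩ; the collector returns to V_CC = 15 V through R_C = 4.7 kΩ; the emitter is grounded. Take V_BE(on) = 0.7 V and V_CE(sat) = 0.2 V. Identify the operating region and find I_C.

saturation; I_C ≈ 3.1 mA

Assume active: I_B = (15 − 0.7)/15 = 0.953 mA, giving I_C = β·I_B = 143 mA.
But then V_CE = 15 − 143×4.7 = -657 V < V_CE(sat) = 0.2 V — impossible in the active region.
So the transistor is saturated. With V_CE = 0.2 V, I_C = (V_CC − 0.2)/R_C = 14.8/4.7 = 3.15 mA.
Check: β·I_B = 143 mA > I_C = 3.15 mA, confirming saturation.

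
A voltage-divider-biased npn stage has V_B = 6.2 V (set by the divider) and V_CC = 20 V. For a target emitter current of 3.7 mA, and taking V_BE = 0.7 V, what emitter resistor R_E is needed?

R_E ≈ 1.5 kΩ

V_E = V_B − V_BE = 6.2 − 0.7 = 5.5 V.
R_E = V_E / I_E = 5.5 / 3.7 = 1.49 kΩ.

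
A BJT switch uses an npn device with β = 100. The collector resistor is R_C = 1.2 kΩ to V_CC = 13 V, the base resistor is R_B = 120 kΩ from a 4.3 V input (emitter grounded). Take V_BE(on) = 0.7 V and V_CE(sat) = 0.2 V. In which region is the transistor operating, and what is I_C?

active; I_C ≈ 3 mA

Assume active. Base-emitter loop: I_B = (V_BB − V_BE)/R_B = (4.3 − 0.7)/120 = 0.03 mA.
I_C = β·I_B = 100×0.03 = 3 mA.
V_CE = V_CC − I_C·R_C = 13 − 3×1.2 = 9.4 V > V_CE(sat), so the active-region assumption holds.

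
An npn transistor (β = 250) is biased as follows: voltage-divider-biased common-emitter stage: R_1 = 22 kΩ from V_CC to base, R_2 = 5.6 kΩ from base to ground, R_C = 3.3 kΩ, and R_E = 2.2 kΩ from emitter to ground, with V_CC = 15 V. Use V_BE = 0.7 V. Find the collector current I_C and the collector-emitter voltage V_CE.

I_C ≈ 1.1 mA, V_CE ≈ 9.2 V

Thevenize the base divider: V_Th = V_CC·R_2/(R_1+R_2) = 15×5.6/27.6 = 3.04 V, R_Th = R_1‖R_2 = 4.46 kΩ.
Base-emitter loop: V_Th = I_B·R_Th + V_BE + (β+1)I_B·R_E, so I_B = (3.04 − 0.7) / (4.46 + 251×2.2) = 0.00421 mA.
I_C = β·I_B = 250×0.00421 = 1.05 mA, and I_E = (β+1)I_B = 1.06 mA.
V_CE = V_CC − I_C·R_C − I_E·R_E = 15 − 1.05×3.3 − 1.06×2.2 = 9.2 V.
V_CE = 9.2 V > 0.2 V confirms active-region operation.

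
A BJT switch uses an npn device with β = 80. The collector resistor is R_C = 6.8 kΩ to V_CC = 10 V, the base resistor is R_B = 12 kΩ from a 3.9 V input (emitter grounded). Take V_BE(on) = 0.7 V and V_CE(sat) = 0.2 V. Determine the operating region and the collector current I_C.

saturation; I_C ≈ 1.4 mA

Assume active: I_B = (3.9 − 0.7)/12 = 0.267 mA, giving I_C = β·I_B = 21.3 mA.
But then V_CE = 10 − 21.3×6.8 = -135 V < V_CE(sat) = 0.2 V — impossible in the active region.
So the transistor is saturated. With V_CE = 0.2 V, I_C = (V_CC − 0.2)/R_C = 9.8/6.8 = 1.44 mA.
Check: β·I_B = 21.3 mA > I_C = 1.44 mA, confirming saturation.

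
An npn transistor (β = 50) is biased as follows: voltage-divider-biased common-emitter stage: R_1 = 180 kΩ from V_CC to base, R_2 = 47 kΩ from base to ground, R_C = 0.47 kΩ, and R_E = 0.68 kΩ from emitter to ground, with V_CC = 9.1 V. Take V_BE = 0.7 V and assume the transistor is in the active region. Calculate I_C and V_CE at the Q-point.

Thevenize the base divider: V_Th = V_CC·R_2/(R_1+R_2) = 9.1×47/227 = 1.88 V, R_Th = R_1‖R_2 = 37.3 kΩ.
Base-emitter loop: V_Th = I_B·R_Th + V_BE + (β+1)I_B·R_E, so I_B = (1.88 − 0.7) / (37.3 + 51×0.68) = 0.0165 mA.
I_C = β·I_B = 50×0.0165 = 0.823 mA, and I_E = (β+1)I_B = 0.839 mA.
V_CE = V_CC − I_C·R_C − I_E·R_E = 9.1 − 0.823×0.47 − 0.839×0.68 = 8.14 V.
V_CE = 8.14 V > 0.2 V confirms active-region operation.

I_C ≈ 0.82 mA, V_CE ≈ 8.1 V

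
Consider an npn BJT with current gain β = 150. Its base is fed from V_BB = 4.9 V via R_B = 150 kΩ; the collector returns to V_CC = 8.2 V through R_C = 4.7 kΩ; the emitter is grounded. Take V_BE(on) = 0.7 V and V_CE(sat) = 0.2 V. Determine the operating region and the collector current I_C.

saturation; I_C ≈ 1.7 mA

Assume active: I_B = (4.9 − 0.7)/150 = 0.028 mA, giving I_C = β·I_B = 4.2 mA.
But then V_CE = 8.2 − 4.2×4.7 = -11.5 V < V_CE(sat) = 0.2 V — impossible in the active region.
So the transistor is saturated. With V_CE = 0.2 V, I_C = (V_CC − 0.2)/R_C = 8/4.7 = 1.7 mA.
Check: β·I_B = 4.2 mA > I_C = 1.7 mA, confirming saturation.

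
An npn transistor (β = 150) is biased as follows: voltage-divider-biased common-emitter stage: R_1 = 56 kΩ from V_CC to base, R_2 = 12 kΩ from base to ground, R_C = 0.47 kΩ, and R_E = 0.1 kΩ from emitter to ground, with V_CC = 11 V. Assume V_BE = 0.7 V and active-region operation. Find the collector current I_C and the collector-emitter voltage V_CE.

I_C ≈ 7.5 mA, V_CE ≈ 6.7 V

Thevenize the base divider: V_Th = V_CC·R_2/(R_1+R_2) = 11×12/68 = 1.94 V, R_Th = R_1‖R_2 = 9.88 kΩ.
Base-emitter loop: V_Th = I_B·R_Th + V_BE + (β+1)I_B·R_E, so I_B = (1.94 − 0.7) / (9.88 + 151×0.1) = 0.0497 mA.
I_C = β·I_B = 150×0.0497 = 7.45 mA, and I_E = (β+1)I_B = 7.5 mA.
V_CE = V_CC − I_C·R_C − I_E·R_E = 11 − 7.45×0.47 − 7.5×0.1 = 6.75 V.
V_CE = 6.75 V > 0.2 V confirms active-region operation.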